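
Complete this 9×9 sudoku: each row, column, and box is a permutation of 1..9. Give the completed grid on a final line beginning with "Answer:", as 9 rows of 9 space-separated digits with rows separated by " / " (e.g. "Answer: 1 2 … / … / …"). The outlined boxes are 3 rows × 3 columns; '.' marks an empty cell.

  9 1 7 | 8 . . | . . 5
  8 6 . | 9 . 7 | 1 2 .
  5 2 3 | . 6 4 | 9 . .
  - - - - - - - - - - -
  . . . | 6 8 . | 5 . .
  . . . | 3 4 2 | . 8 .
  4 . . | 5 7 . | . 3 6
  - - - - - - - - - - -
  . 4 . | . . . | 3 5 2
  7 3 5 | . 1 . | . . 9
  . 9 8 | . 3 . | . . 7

Step 1. [r4c8∈{1,4,7,9}] col 8 places 9 nowhere but r4c8 ⇒ r4c8=9.
Step 2. [r4c6∈{1}] r4c6's peers cover all but 1. So r4c6=1.
Step 3. [r6c3∈{1,2,9}] r6c3 is the only open cell in row 6 admitting 1 ⇒ r6c3=1.
Step 4. [r7c3∈{6}] nothing but 6 survives at r7c3, so r7c3=6.
Step 5. [r9c8∈{1,4,6}] in col 8, 1 fits only at r9c8 ⇒ r9c8=1.
Step 6. [r8c7∈{4,6,8}] r8c7 is the only open cell in col 7 admitting 8. So r8c7=8.
Step 7. [r8c4∈{2,4}] across row 8, 2 lands solely at r8c4. So r8c4=2.
Step 8. [r8c8∈{4,6}] 4 has one home in row 8: r8c8. So r8c8=4.
Step 9. [r1c7∈{4,6}] 4 has one home in row 1: r1c7, so r1c7=4.
Step 10. [r8c6∈{6}] nothing but 6 survives at r8c6 ⇒ r8c6=6.
Step 11. [r5c7∈{7}] r5c7 has the single candidate 7, so r5c7=7.
Step 12. [r6c6∈{9}] nothing but 9 survives at r6c6 ⇒ r6c6=9.
Step 13. [r9c1∈{2}] nothing but 2 survives at r9c1 ⇒ r9c1=2.
Step 14. [r4c2∈{7}] only 7 remains possible at r4c2. So r4c2=7.
Step 15. [r4c3∈{2}] nothing but 2 survives at r4c3, so r4c3=2.
Step 16. [r7c6∈{8}] r7c6's peers cover all but 8, so r7c6=8.
Step 17. [r7c4∈{7}] r7c4 has the single candidate 7 ⇒ r7c4=7.
Step 18. [r7c5∈{9}] nothing but 9 survives at r7c5. So r7c5=9.
Step 19. [r5c1∈{6}] only 6 remains possible at r5c1 ⇒ r5c1=6.
Step 20. [r9c6∈{5}] nothing but 5 survives at r9c6 ⇒ r9c6=5.
Step 21. [r3c4∈{1}] nothing but 1 survives at r3c4. So r3c4=1.
Step 22. [r5c3∈{9}] only 9 remains possible at r5c3. So r5c3=9.
Step 23. [r1c8∈{6}] r1c8's peers cover all but 6, so r1c8=6.
Step 24. [r5c9∈{1}] r5c9's peers cover all but 1, so r5c9=1.
Step 25. [r3c9∈{8}] r3c9 is down to just 8 ⇒ r3c9=8.
Step 26. [r1c5∈{2}] r1c5 is down to just 2. So r1c5=2.
Step 27. [r3c8∈{7}] r3c8 is down to just 7, so r3c8=7.
Step 28. [r4c9∈{4}] r4c9 has the single candidate 4, so r4c9=4.
Step 29. [r4c1∈{3}] only 3 remains possible at r4c1, so r4c1=3.
Step 30. [r5c2∈{5}] r5c2 is down to just 5, so r5c2=5.
Step 31. [r2c5∈{5}] r2c5 has the single candidate 5, so r2c5=5.
Step 32. [r9c4∈{4}] r9c4 has the single candidate 4. So r9c4=4.
Step 33. [r7c1∈{1}] r7c1 is down to just 1, so r7c1=1.
Step 34. [r6c2∈{8}] nothing but 8 survives at r6c2, so r6c2=8.
Step 35. [r2c3∈{4}] r2c3 is down to just 4, so r2c3=4.
Step 36. [r1c6∈{3}] only 3 remains possible at r1c6, so r1c6=3.
Step 37. [r2c9∈{3}] r2c9 has the single candidate 3 ⇒ r2c9=3.
Step 38. [r9c7∈{6}] r9c7 has the single candidate 6 ⇒ r9c7=6.
Step 39. [r6c7∈{2}] nothing but 2 survives at r6c7, so r6c7=2.

Answer: 9 1 7 8 2 3 4 6 5 / 8 6 4 9 5 7 1 2 3 / 5 2 3 1 6 4 9 7 8 / 3 7 2 6 8 1 5 9 4 / 6 5 9 3 4 2 7 8 1 / 4 8 1 5 7 9 2 3 6 / 1 4 6 7 9 8 3 5 2 / 7 3 5 2 1 6 8 4 9 / 2 9 8 4 3 5 6 1 7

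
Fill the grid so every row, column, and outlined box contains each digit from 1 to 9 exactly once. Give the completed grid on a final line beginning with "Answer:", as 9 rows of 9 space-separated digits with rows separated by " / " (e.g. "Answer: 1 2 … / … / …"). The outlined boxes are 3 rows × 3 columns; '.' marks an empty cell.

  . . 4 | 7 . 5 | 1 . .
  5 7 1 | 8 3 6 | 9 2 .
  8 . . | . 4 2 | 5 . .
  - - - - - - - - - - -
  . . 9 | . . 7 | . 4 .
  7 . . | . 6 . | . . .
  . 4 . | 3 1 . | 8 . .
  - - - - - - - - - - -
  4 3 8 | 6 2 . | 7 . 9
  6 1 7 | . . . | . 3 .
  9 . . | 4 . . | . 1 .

Step 1. [r6c1∈{2}] r6c1 is down to just 2. So r6c1=2.
Step 2. [r7c8∈{5}] r7c8 is down to just 5, so r7c8=5.
Step 3. [r9c3∈{2,5}] col 3 places 2 nowhere but r9c3, so r9c3=2.
Step 4. [r6c6∈{9}] r6c6 is down to just 9 ⇒ r6c6=9.
Step 5. [r8c6∈{8}] r8c6 is down to just 8 ⇒ r8c6=8.
Step 6. [r5c9∈{1,2,3,5}] r5c9 is the only open cell in row 5 admitting 1 ⇒ r5c9=1.
Step 7. [r1c1∈{3}] nothing but 3 survives at r1c1. So r1c1=3.
Step 8. [r3c3∈{6}] r3c3's peers cover all but 6 ⇒ r3c3=6.
Step 9. [r6c3∈{5}] r6c3's peers cover all but 5 ⇒ r6c3=5.
Step 10. [r4c9∈{2,3,5,6}] in col 9, 5 fits only at r4c9. So r4c9=5.
Step 11. [r1c5∈{9}] r1c5 has the single candidate 9. So r1c5=9.
Step 12. [r4c7∈{2,3,6}] 3 has one home in row 4: r4c7, so r4c7=3.
Step 13. [r9c9∈{6,8}] r9c9 is the only open cell in row 9 admitting 8. So r9c9=8.
Step 14. [r5c7∈{2}] r5c7 is down to just 2. So r5c7=2.
Step 15. [r1c9∈{6}] nothing but 6 survives at r1c9 ⇒ r1c9=6.
Step 16. [r6c9∈{7}] r6c9 is down to just 7. So r6c9=7.
Step 17. [r8c5∈{5}] r8c5's peers cover all but 5, so r8c5=5.
Step 18. [r2c9∈{4}] nothing but 4 survives at r2c9, so r2c9=4.
Step 19. [r4c2∈{6,8}] across row 4, 6 lands solely at r4c2, so r4c2=6.
Step 20. [r8c7∈{4}] r8c7 has the single candidate 4. So r8c7=4.
Step 21. [r3c4∈{1}] r3c4 is down to just 1 ⇒ r3c4=1.
Step 22. [r9c7∈{6}] r9c7 is down to just 6, so r9c7=6.
Step 23. [r1c2∈{2}] nothing but 2 survives at r1c2. So r1c2=2.
Step 24. [r8c4∈{9}] r8c4 has the single candidate 9 ⇒ r8c4=9.
Step 25. [r9c6∈{3}] r9c6 is down to just 3, so r9c6=3.
Step 26. [r9c2∈{5}] r9c2's peers cover all but 5, so r9c2=5.
Step 27. [r3c2∈{9}] r3c2's peers cover all but 9. So r3c2=9.
Step 28. [r5c3∈{3}] r5c3 has the single candidate 3. So r5c3=3.
Step 29. [r3c8∈{7}] only 7 remains possible at r3c8 ⇒ r3c8=7.
Step 30. [r8c9∈{2}] r8c9 has the single candidate 2, so r8c9=2.
Step 31. [r4c4∈{2}] r4c4 has the single candidate 2, so r4c4=2.
Step 32. [r5c6∈{4}] r5c6 has the single candidate 4. So r5c6=4.
Step 33. [r9c5∈{7}] only 7 remains possible at r9c5. So r9c5=7.
Step 34. [r3c9∈{3}] only 3 remains possible at r3c9 ⇒ r3c9=3.
Step 35. [r7c6∈{1}] r7c6 is down to just 1 ⇒ r7c6=1.
Step 36. [r1c8∈{8}] r1c8's peers cover all but 8. So r1c8=8.
Step 37. [r4c5∈{8}] r4c5's peers cover all but 8 ⇒ r4c5=8.
Step 38. [r4c1∈{1}] r4c1 has the single candidate 1. So r4c1=1.
Step 39. [r5c2∈{8}] r5c2 is down to just 8, so r5c2=8.
Step 40. [r5c8∈{9}] r5c8 has the single candidate 9 ⇒ r5c8=9.
Step 41. [r5c4∈{5}] r5c4 is down to just 5, so r5c4=5.
Step 42. [r6c8∈{6}] r6c8 has the single candidate 6. So r6c8=6.

Answer: 3 2 4 7 9 5 1 8 6 / 5 7 1 8 3 6 9 2 4 / 8 9 6 1 4 2 5 7 3 / 1 6 9 2 8 7 3 4 5 / 7 8 3 5 6 4 2 9 1 / 2 4 5 3 1 9 8 6 7 / 4 3 8 6 2 1 7 5 9 / 6 1 7 9 5 8 4 3 2 / 9 5 2 4 7 3 6 1 8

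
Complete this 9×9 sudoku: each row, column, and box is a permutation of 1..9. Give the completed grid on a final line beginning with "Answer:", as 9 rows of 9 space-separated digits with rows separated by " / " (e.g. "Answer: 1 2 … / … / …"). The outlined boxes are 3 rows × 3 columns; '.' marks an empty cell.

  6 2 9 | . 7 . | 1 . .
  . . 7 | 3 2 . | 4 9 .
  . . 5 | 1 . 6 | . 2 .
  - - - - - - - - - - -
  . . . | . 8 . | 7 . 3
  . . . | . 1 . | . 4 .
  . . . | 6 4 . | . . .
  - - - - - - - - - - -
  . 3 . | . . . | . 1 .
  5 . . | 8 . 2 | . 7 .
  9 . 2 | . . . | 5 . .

Step 1. [r6c9∈{1,2,5,8,9}] r6c9 is the only open cell in col 9 admitting 1. So r6c9=1.
Step 2. [r2c9∈{5,6,8}] r2c9 is the only open cell in row 2 admitting 6, so r2c9=6.
Step 3. [r2c6∈{5,8}] r2c6 is the only open cell in row 2 admitting 5 ⇒ r2c6=5.
Step 4. [r4c6∈{9}] r4c6's peers cover all but 9, so r4c6=9.
Step 5. [r7c4∈{4,5,7,9}] col 4 places 9 nowhere but r7c4. So r7c4=9.
Step 6. [r3c1∈{3,4,8}] across box 1, 3 lands solely at r3c1 ⇒ r3c1=3.
Step 7. [r3c7∈{8}] r3c7's peers cover all but 8, so r3c7=8.
Step 8. [r9c6∈{1,3,4,7}] 1 has one home in col 6: r9c6. So r9c6=1.
Step 9. [r8c7∈{3,6,9}] 3 has one home in col 7: r8c7, so r8c7=3.
Step 10. [r8c5∈{6}] nothing but 6 survives at r8c5, so r8c5=6.
Step 11. [r3c2∈{4}] nothing but 4 survives at r3c2, so r3c2=4.
Step 12. [r8c2∈{1}] r8c2 has the single candidate 1 ⇒ r8c2=1.
Step 13. [r2c2∈{8}] r2c2's peers cover all but 8, so r2c2=8.
Step 14. [r8c3∈{4}] r8c3's peers cover all but 4. So r8c3=4.
Step 15. [r4c1∈{1,2,4}] in row 4, 4 fits only at r4c1, so r4c1=4.
Step 16. [r1c4∈{4}] r1c4 is down to just 4. So r1c4=4.
Step 17. [r9c4∈{7}] only 7 remains possible at r9c4. So r9c4=7.
Step 18. [r9c2∈{6}] r9c2's peers cover all but 6, so r9c2=6.
Step 19. [r4c2∈{5}] only 5 remains possible at r4c2. So r4c2=5.
Step 20. [r7c3∈{8}] r7c3 is down to just 8. So r7c3=8.
Step 21. [r6c8∈{5,8}] 5 has one home in row 6: r6c8, so r6c8=5.
Step 22. [r5c9∈{2,8,9}] r5c9 is the only open cell in box 6 admitting 8. So r5c9=8.
Step 23. [r4c8∈{6}] r4c8's peers cover all but 6. So r4c8=6.
Step 24. [r7c1∈{7}] r7c1's peers cover all but 7, so r7c1=7.
Step 25. [r5c1∈{2}] only 2 remains possible at r5c1, so r5c1=2.
Step 26. [r7c9∈{2,4}] across col 9, 2 lands solely at r7c9. So r7c9=2.
Step 27. [r6c3∈{3}] r6c3's peers cover all but 3. So r6c3=3.
Step 28. [r6c6∈{7}] r6c6 is down to just 7 ⇒ r6c6=7.
Step 29. [r5c7∈{9}] r5c7's peers cover all but 9 ⇒ r5c7=9.
Step 30. [r1c6∈{8}] nothing but 8 survives at r1c6, so r1c6=8.
Step 31. [r5c2∈{7}] only 7 remains possible at r5c2 ⇒ r5c2=7.
Step 32. [r6c1∈{8}] r6c1 has the single candidate 8 ⇒ r6c1=8.
Step 33. [r1c9∈{5}] r1c9's peers cover all but 5, so r1c9=5.
Step 34. [r4c4∈{2}] r4c4 is down to just 2, so r4c4=2.
Step 35. [r6c2∈{9}] r6c2 has the single candidate 9, so r6c2=9.
Step 36. [r3c9∈{7}] r3c9 has the single candidate 7. So r3c9=7.
Step 37. [r9c9∈{4}] nothing but 4 survives at r9c9 ⇒ r9c9=4.
Step 38. [r5c6∈{3}] r5c6 has the single candidate 3. So r5c6=3.
Step 39. [r7c6∈{4}] r7c6's peers cover all but 4 ⇒ r7c6=4.
Step 40. [r9c5∈{3}] r9c5 has the single candidate 3, so r9c5=3.
Step 41. [r6c7∈{2}] r6c7 is down to just 2. So r6c7=2.
Step 42. [r7c7∈{6}] nothing but 6 survives at r7c7. So r7c7=6.
Step 43. [r9c8∈{8}] r9c8 is down to just 8 ⇒ r9c8=8.
Step 44. [r7c5∈{5}] only 5 remains possible at r7c5. So r7c5=5.
Step 45. [r5c4∈{5}] r5c4 is down to just 5 ⇒ r5c4=5.
Step 46. [r4c3∈{1}] only 1 remains possible at r4c3. So r4c3=1.
Step 47. [r1c8∈{3}] nothing but 3 survives at r1c8. So r1c8=3.
Step 48. [r8c9∈{9}] nothing but 9 survives at r8c9 ⇒ r8c9=9.
Step 49. [r5c3∈{6}] r5c3 is down to just 6. So r5c3=6.
Step 50. [r3c5∈{9}] r3c5's peers cover all but 9. So r3c5=9.
Step 51. [r2c1∈{1}] r2c1 has the single candidate 1 ⇒ r2c1=1.

Answer: 6 2 9 4 7 8 1 3 5 / 1 8 7 3 2 5 4 9 6 / 3 4 5 1 9 6 8 2 7 / 4 5 1 2 8 9 7 6 3 / 2 7 6 5 1 3 9 4 8 / 8 9 3 6 4 7 2 5 1 / 7 3 8 9 5 4 6 1 2 / 5 1 4 8 6 2 3 7 9 / 9 6 2 7 3 1 5 8 4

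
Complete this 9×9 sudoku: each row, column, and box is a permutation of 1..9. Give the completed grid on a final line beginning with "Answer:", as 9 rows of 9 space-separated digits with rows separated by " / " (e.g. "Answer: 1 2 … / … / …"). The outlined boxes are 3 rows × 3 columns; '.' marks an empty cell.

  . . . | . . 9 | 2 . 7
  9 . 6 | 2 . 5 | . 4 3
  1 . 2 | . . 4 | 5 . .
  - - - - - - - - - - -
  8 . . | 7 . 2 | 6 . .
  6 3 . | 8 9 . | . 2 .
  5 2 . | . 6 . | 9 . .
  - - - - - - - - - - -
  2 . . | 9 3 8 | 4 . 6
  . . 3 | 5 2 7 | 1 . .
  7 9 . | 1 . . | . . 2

Step 1. [r2c7∈{8}] only 8 remains possible at r2c7. So r2c7=8.
Step 2. [r6c4∈{3,4}] 4 has one home in col 4: r6c4. So r6c4=4.
Step 3. [r1c8∈{1,6}] across box 3, 1 lands solely at r1c8, so r1c8=1.
Step 4. [r5c6∈{1}] r5c6 is down to just 1 ⇒ r5c6=1.
Step 5. [r1c5∈{8}] nothing but 8 survives at r1c5. So r1c5=8.
Step 6. [r9c3∈{4,5,8}] 8 has one home in col 3: r9c3. So r9c3=8.
Step 7. [r4c8∈{3,5}] across row 4, 3 lands solely at r4c8 ⇒ r4c8=3.
Step 8. [r7c8∈{5,7}] across row 7, 7 lands solely at r7c8 ⇒ r7c8=7.
Step 9. [r5c9∈{4,5}] 5 has one home in row 5: r5c9. So r5c9=5.
Step 10. [r5c3∈{4,7}] row 5 places 4 nowhere but r5c3 ⇒ r5c3=4.
Step 11. [r4c2∈{1}] nothing but 1 survives at r4c2, so r4c2=1.
Step 12. [r6c8∈{8}] nothing but 8 survives at r6c8, so r6c8=8.
Step 13. [r1c1∈{3,4}] col 1 places 3 nowhere but r1c1. So r1c1=3.
Step 14. [r1c3∈{5}] r1c3's peers cover all but 5, so r1c3=5.
Step 15. [r2c2∈{7}] only 7 remains possible at r2c2, so r2c2=7.
Step 16. [r3c9∈{9}] nothing but 9 survives at r3c9. So r3c9=9.
Step 17. [r1c2∈{4}] only 4 remains possible at r1c2 ⇒ r1c2=4.
Step 18. [r1c4∈{6}] r1c4 has the single candidate 6 ⇒ r1c4=6.
Step 19. [r9c6∈{6}] nothing but 6 survives at r9c6 ⇒ r9c6=6.
Step 20. [r6c3∈{7}] only 7 remains possible at r6c3. So r6c3=7.
Step 21. [r3c8∈{6}] r3c8 has the single candidate 6 ⇒ r3c8=6.
Step 22. [r3c5∈{7}] only 7 remains possible at r3c5 ⇒ r3c5=7.
Step 23. [r3c2∈{8}] nothing but 8 survives at r3c2. So r3c2=8.
Step 24. [r8c2∈{6}] r8c2 has the single candidate 6 ⇒ r8c2=6.
Step 25. [r4c5∈{5}] r4c5 has the single candidate 5. So r4c5=5.
Step 26. [r8c8∈{9}] r8c8 has the single candidate 9, so r8c8=9.
Step 27. [r7c2∈{5}] only 5 remains possible at r7c2 ⇒ r7c2=5.
Step 28. [r6c6∈{3}] r6c6 is down to just 3. So r6c6=3.
Step 29. [r9c5∈{4}] r9c5 has the single candidate 4, so r9c5=4.
Step 30. [r4c3∈{9}] r4c3 is down to just 9, so r4c3=9.
Step 31. [r9c8∈{5}] r9c8 is down to just 5 ⇒ r9c8=5.
Step 32. [r5c7∈{7}] only 7 remains possible at r5c7, so r5c7=7.
Step 33. [r9c7∈{3}] only 3 remains possible at r9c7. So r9c7=3.
Step 34. [r8c1∈{4}] r8c1 has the single candidate 4 ⇒ r8c1=4.
Step 35. [r8c9∈{8}] nothing but 8 survives at r8c9. So r8c9=8.
Step 36. [r2c5∈{1}] only 1 remains possible at r2c5, so r2c5=1.
Step 37. [r6c9∈{1}] nothing but 1 survives at r6c9. So r6c9=1.
Step 38. [r4c9∈{4}] r4c9 has the single candidate 4, so r4c9=4.
Step 39. [r7c3∈{1}] nothing but 1 survives at r7c3. So r7c3=1.
Step 40. [r3c4∈{3}] nothing but 3 survives at r3c4. So r3c4=3.

Answer: 3 4 5 6 8 9 2 1 7 / 9 7 6 2 1 5 8 4 3 / 1 8 2 3 7 4 5 6 9 / 8 1 9 7 5 2 6 3 4 / 6 3 4 8 9 1 7 2 5 / 5 2 7 4 6 3 9 8 1 / 2 5 1 9 3 8 4 7 6 / 4 6 3 5 2 7 1 9 8 / 7 9 8 1 4 6 3 5 2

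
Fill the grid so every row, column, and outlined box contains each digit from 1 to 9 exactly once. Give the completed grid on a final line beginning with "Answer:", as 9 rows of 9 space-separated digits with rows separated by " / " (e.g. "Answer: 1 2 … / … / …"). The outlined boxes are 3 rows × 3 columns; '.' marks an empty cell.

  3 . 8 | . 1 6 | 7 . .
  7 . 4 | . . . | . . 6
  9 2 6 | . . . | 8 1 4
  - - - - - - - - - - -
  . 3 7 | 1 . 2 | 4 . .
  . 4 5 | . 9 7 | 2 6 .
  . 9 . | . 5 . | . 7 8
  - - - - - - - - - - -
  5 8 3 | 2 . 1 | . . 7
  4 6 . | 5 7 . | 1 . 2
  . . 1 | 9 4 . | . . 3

Step 1. [r2c8∈{2,3,5,9}] r2c8 is the only open cell in col 8 admitting 3, so r2c8=3.
Step 2. [r5c4∈{3,8}] r5c4 is the only open cell in row 5 admitting 3 ⇒ r5c4=3.
Step 3. [r6c1∈{1,2,6}] r6c1 is the only open cell in row 6 admitting 1, so r6c1=1.
Step 4. [r1c2∈{5}] r1c2 has the single candidate 5. So r1c2=5.
Step 5. [r9c6∈{8}] r9c6 has the single candidate 8. So r9c6=8.
Step 6. [r2c7∈{5,9}] in box 3, 5 fits only at r2c7 ⇒ r2c7=5.
Step 7. [r7c7∈{6,9}] in col 7, 9 fits only at r7c7 ⇒ r7c7=9.
Step 8. [r4c5∈{6,8}] across box 5, 8 lands solely at r4c5 ⇒ r4c5=8.
Step 9. [r1c9∈{9}] nothing but 9 survives at r1c9. So r1c9=9.
Step 10. [r3c6∈{3,5}] row 3 places 5 nowhere but r3c6 ⇒ r3c6=5.
Step 11. [r6c6∈{4}] r6c6 has the single candidate 4. So r6c6=4.
Step 12. [r4c8∈{5,9}] across row 4, 9 lands solely at r4c8. So r4c8=9.
Step 13. [r6c4∈{6}] nothing but 6 survives at r6c4 ⇒ r6c4=6.
Step 14. [r1c4∈{4}] nothing but 4 survives at r1c4 ⇒ r1c4=4.
Step 15. [r7c5∈{6}] nothing but 6 survives at r7c5 ⇒ r7c5=6.
Step 16. [r2c6∈{9}] r2c6 has the single candidate 9 ⇒ r2c6=9.
Step 17. [r8c6∈{3}] nothing but 3 survives at r8c6, so r8c6=3.
Step 18. [r9c7∈{6}] r9c7's peers cover all but 6, so r9c7=6.
Step 19. [r4c9∈{5}] r4c9's peers cover all but 5. So r4c9=5.
Step 20. [r5c1∈{8}] r5c1's peers cover all but 8. So r5c1=8.
Step 21. [r3c5∈{3}] only 3 remains possible at r3c5 ⇒ r3c5=3.
Step 22. [r9c1∈{2}] r9c1 is down to just 2 ⇒ r9c1=2.
Step 23. [r6c3∈{2}] only 2 remains possible at r6c3, so r6c3=2.
Step 24. [r7c8∈{4}] r7c8 is down to just 4. So r7c8=4.
Step 25. [r2c2∈{1}] r2c2's peers cover all but 1, so r2c2=1.
Step 26. [r3c4∈{7}] only 7 remains possible at r3c4, so r3c4=7.
Step 27. [r1c8∈{2}] r1c8's peers cover all but 2, so r1c8=2.
Step 28. [r5c9∈{1}] nothing but 1 survives at r5c9 ⇒ r5c9=1.
Step 29. [r2c4∈{8}] nothing but 8 survives at r2c4. So r2c4=8.
Step 30. [r8c8∈{8}] only 8 remains possible at r8c8, so r8c8=8.
Step 31. [r8c3∈{9}] nothing but 9 survives at r8c3, so r8c3=9.
Step 32. [r9c8∈{5}] r9c8 has the single candidate 5 ⇒ r9c8=5.
Step 33. [r2c5∈{2}] r2c5 is down to just 2. So r2c5=2.
Step 34. [r9c2∈{7}] only 7 remains possible at r9c2, so r9c2=7.
Step 35. [r4c1∈{6}] r4c1 is down to just 6, so r4c1=6.
Step 36. [r6c7∈{3}] r6c7's peers cover all but 3, so r6c7=3.

Answer: 3 5 8 4 1 6 7 2 9 / 7 1 4 8 2 9 5 3 6 / 9 2 6 7 3 5 8 1 4 / 6 3 7 1 8 2 4 9 5 / 8 4 5 3 9 7 2 6 1 / 1 9 2 6 5 4 3 7 8 / 5 8 3 2 6 1 9 4 7 / 4 6 9 5 7 3 1 8 2 / 2 7 1 9 4 8 6 5 3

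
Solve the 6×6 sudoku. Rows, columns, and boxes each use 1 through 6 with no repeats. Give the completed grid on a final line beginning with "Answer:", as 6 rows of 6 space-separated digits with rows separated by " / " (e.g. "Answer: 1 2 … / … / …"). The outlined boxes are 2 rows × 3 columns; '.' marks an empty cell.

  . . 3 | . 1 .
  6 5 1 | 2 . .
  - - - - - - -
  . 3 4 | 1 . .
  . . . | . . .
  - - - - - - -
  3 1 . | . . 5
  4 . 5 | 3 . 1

Step 1. [r1c4∈{4,5,6}] r1c4 is the only open cell in row 1 admitting 5, so r1c4=5.
Step 2. [r1c6∈{4,6}] in row 1, 6 fits only at r1c6, so r1c6=6.
Step 3. [r3c5∈{2,5,6}] in row 3, 6 fits only at r3c5 ⇒ r3c5=6.
Step 4. [r4c5∈{2,3,4,5}] col 5 places 5 nowhere but r4c5, so r4c5=5.
Step 5. [r4c6∈{2,3,4}] row 4 places 3 nowhere but r4c6 ⇒ r4c6=3.
Step 6. [r6c2∈{2,6}] row 6 places 6 nowhere but r6c2 ⇒ r6c2=6.
Step 7. [r4c2∈{2}] only 2 remains possible at r4c2, so r4c2=2.
Step 8. [r5c4∈{4,6}] r5c4 is the only open cell in row 5 admitting 6, so r5c4=6.
Step 9. [r5c5∈{2,4}] across row 5, 4 lands solely at r5c5 ⇒ r5c5=4.
Step 10. [r6c5∈{2}] nothing but 2 survives at r6c5 ⇒ r6c5=2.
Step 11. [r4c3∈{6}] nothing but 6 survives at r4c3, so r4c3=6.
Step 12. [r2c6∈{4}] r2c6 has the single candidate 4. So r2c6=4.
Step 13. [r1c1∈{2}] r1c1 has the single candidate 2, so r1c1=2.
Step 14. [r4c1∈{1}] only 1 remains possible at r4c1. So r4c1=1.
Step 15. [r5c3∈{2}] only 2 remains possible at r5c3, so r5c3=2.
Step 16. [r3c6∈{2}] r3c6 is down to just 2, so r3c6=2.
Step 17. [r3c1∈{5}] r3c1 is down to just 5, so r3c1=5.
Step 18. [r1c2∈{4}] r1c2 has the single candidate 4. So r1c2=4.
Step 19. [r4c4∈{4}] r4c4 is down to just 4 ⇒ r4c4=4.
Step 20. [r2c5∈{3}] nothing but 3 survives at r2c5. So r2c5=3.

Answer: 2 4 3 5 1 6 / 6 5 1 2 3 4 / 5 3 4 1 6 2 / 1 2 6 4 5 3 / 3 1 2 6 4 5 / 4 6 5 3 2 1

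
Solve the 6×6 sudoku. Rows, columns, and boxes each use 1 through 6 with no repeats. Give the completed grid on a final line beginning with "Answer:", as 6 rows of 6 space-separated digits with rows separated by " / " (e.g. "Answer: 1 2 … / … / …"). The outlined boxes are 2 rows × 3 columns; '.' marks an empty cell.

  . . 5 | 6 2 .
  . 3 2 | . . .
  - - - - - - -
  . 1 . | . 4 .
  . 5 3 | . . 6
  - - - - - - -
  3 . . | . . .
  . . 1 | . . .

Step 1. [r5c3∈{4,6}] in col 3, 4 fits only at r5c3, so r5c3=4.
Step 2. [r6c1∈{2,5,6}] r6c1 is the only open cell in col 1 admitting 5. So r6c1=5.
Step 3. [r1c6∈{1,3,4}] r1c6 is the only open cell in row 1 admitting 3. So r1c6=3.
Step 4. [r4c1∈{2,4}] row 4 places 4 nowhere but r4c1 ⇒ r4c1=4.
Step 5. [r4c4∈{1,2}] across row 4, 2 lands solely at r4c4, so r4c4=2.
Step 6. [r3c6∈{5}] r3c6 is down to just 5 ⇒ r3c6=5.
Step 7. [r6c5∈{3,6}] in col 5, 3 fits only at r6c5, so r6c5=3.
Step 8. [r5c5∈{1,5,6}] 6 has one home in col 5: r5c5, so r5c5=6.
Step 9. [r6c4∈{4}] r6c4 has the single candidate 4. So r6c4=4.
Step 10. [r5c2∈{2}] nothing but 2 survives at r5c2, so r5c2=2.
Step 11. [r2c1∈{1,6}] in row 2, 6 fits only at r2c1 ⇒ r2c1=6.
Step 12. [r5c6∈{1}] nothing but 1 survives at r5c6, so r5c6=1.
Step 13. [r2c5∈{1,5}] col 5 places 5 nowhere but r2c5. So r2c5=5.
Step 14. [r4c5∈{1}] only 1 remains possible at r4c5 ⇒ r4c5=1.
Step 15. [r1c2∈{4}] only 4 remains possible at r1c2, so r1c2=4.
Step 16. [r5c4∈{5}] nothing but 5 survives at r5c4, so r5c4=5.
Step 17. [r3c4∈{3}] r3c4's peers cover all but 3. So r3c4=3.
Step 18. [r6c2∈{6}] r6c2 is down to just 6, so r6c2=6.
Step 19. [r2c6∈{4}] r2c6 is down to just 4, so r2c6=4.
Step 20. [r1c1∈{1}] r1c1 has the single candidate 1, so r1c1=1.
Step 21. [r6c6∈{2}] nothing but 2 survives at r6c6. So r6c6=2.
Step 22. [r2c4∈{1}] only 1 remains possible at r2c4. So r2c4=1.
Step 23. [r3c3∈{6}] only 6 remains possible at r3c3. So r3c3=6.
Step 24. [r3c1∈{2}] r3c1 has the single candidate 2. So r3c1=2.

Answer: 1 4 5 6 2 3 / 6 3 2 1 5 4 / 2 1 6 3 4 5 / 4 5 3 2 1 6 / 3 2 4 5 6 1 / 5 6 1 4 3 2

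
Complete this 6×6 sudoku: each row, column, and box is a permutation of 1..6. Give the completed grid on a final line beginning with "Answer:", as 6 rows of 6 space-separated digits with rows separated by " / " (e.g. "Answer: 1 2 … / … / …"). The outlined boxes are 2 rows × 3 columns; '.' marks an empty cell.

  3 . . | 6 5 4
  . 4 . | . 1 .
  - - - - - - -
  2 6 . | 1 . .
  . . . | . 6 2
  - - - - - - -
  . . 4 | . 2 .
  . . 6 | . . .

Step 1. [r6c2∈{1,2,3,5}] in row 6, 2 fits only at r6c2. So r6c2=2.
Step 2. [r5c2∈{1,3,5}] r5c2 is the only open cell in box 5 admitting 3, so r5c2=3.
Step 3. [r4c2∈{1,5}] 5 has one home in col 2: r4c2, so r4c2=5.
Step 4. [r5c4∈{5}] r5c4 has the single candidate 5 ⇒ r5c4=5.
Step 5. [r5c1∈{1}] r5c1 has the single candidate 1 ⇒ r5c1=1.
Step 6. [r3c3∈{3}] r3c3 has the single candidate 3. So r3c3=3.
Step 7. [r6c5∈{3,4}] col 5 places 3 nowhere but r6c5, so r6c5=3.
Step 8. [r4c4∈{3,4}] r4c4 is the only open cell in row 4 admitting 3. So r4c4=3.
Step 9. [r2c3∈{2,5}] 5 has one home in col 3: r2c3, so r2c3=5.
Step 10. [r1c3∈{1,2}] row 1 places 2 nowhere but r1c3. So r1c3=2.
Step 11. [r6c4∈{4}] r6c4 has the single candidate 4, so r6c4=4.
Step 12. [r3c5∈{4}] nothing but 4 survives at r3c5 ⇒ r3c5=4.
Step 13. [r3c6∈{5}] nothing but 5 survives at r3c6. So r3c6=5.
Step 14. [r2c1∈{6}] r2c1 is down to just 6 ⇒ r2c1=6.
Step 15. [r4c3∈{1}] nothing but 1 survives at r4c3. So r4c3=1.
Step 16. [r5c6∈{6}] nothing but 6 survives at r5c6 ⇒ r5c6=6.
Step 17. [r1c2∈{1}] r1c2 has the single candidate 1 ⇒ r1c2=1.
Step 18. [r4c1∈{4}] only 4 remains possible at r4c1, so r4c1=4.
Step 19. [r2c6∈{3}] only 3 remains possible at r2c6 ⇒ r2c6=3.
Step 20. [r2c4∈{2}] r2c4 has the single candidate 2. So r2c4=2.
Step 21. [r6c1∈{5}] nothing but 5 survives at r6c1, so r6c1=5.
Step 22. [r6c6∈{1}] r6c6 is down to just 1, so r6c6=1.

Answer: 3 1 2 6 5 4 / 6 4 5 2 1 3 / 2 6 3 1 4 5 / 4 5 1 3 6 2 / 1 3 4 5 2 6 / 5 2 6 4 3 1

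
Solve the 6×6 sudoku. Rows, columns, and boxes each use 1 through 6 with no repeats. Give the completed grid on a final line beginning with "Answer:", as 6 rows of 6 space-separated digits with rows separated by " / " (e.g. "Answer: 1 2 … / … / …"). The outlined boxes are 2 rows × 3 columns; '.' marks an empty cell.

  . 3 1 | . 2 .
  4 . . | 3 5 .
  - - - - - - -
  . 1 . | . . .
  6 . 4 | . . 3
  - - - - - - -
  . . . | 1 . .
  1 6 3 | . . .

Step 1. [r6c5∈{4}] r6c5 is down to just 4, so r6c5=4.
Step 2. [r2c2∈{2}] r2c2's peers cover all but 2, so r2c2=2.
Step 3. [r4c2∈{5}] nothing but 5 survives at r4c2 ⇒ r4c2=5.
Step 4. [r3c3∈{2}] only 2 remains possible at r3c3 ⇒ r3c3=2.
Step 5. [r3c5∈{6}] only 6 remains possible at r3c5, so r3c5=6.
Step 6. [r5c6∈{2,5,6}] row 5 places 6 nowhere but r5c6 ⇒ r5c6=6.
Step 7. [r1c6∈{4}] r1c6's peers cover all but 4 ⇒ r1c6=4.
Step 8. [r3c6∈{5}] r3c6 is down to just 5. So r3c6=5.
Step 9. [r6c4∈{2,5}] across row 6, 5 lands solely at r6c4 ⇒ r6c4=5.
Step 10. [r5c1∈{2,5}] row 5 places 2 nowhere but r5c1, so r5c1=2.
Step 11. [r4c4∈{2}] only 2 remains possible at r4c4, so r4c4=2.
Step 12. [r1c1∈{5}] only 5 remains possible at r1c1, so r1c1=5.
Step 13. [r5c5∈{3}] only 3 remains possible at r5c5. So r5c5=3.
Step 14. [r3c4∈{4}] r3c4 has the single candidate 4, so r3c4=4.
Step 15. [r3c1∈{3}] r3c1 is down to just 3 ⇒ r3c1=3.
Step 16. [r5c3∈{5}] nothing but 5 survives at r5c3. So r5c3=5.
Step 17. [r2c3∈{6}] only 6 remains possible at r2c3, so r2c3=6.
Step 18. [r2c6∈{1}] only 1 remains possible at r2c6, so r2c6=1.
Step 19. [r5c2∈{4}] nothing but 4 survives at r5c2 ⇒ r5c2=4.
Step 20. [r4c5∈{1}] nothing but 1 survives at r4c5. So r4c5=1.
Step 21. [r6c6∈{2}] r6c6 has the single candidate 2 ⇒ r6c6=2.
Step 22. [r1c4∈{6}] r1c4 has the single candidate 6 ⇒ r1c4=6.

Answer: 5 3 1 6 2 4 / 4 2 6 3 5 1 / 3 1 2 4 6 5 / 6 5 4 2 1 3 / 2 4 5 1 3 6 / 1 6 3 5 4 2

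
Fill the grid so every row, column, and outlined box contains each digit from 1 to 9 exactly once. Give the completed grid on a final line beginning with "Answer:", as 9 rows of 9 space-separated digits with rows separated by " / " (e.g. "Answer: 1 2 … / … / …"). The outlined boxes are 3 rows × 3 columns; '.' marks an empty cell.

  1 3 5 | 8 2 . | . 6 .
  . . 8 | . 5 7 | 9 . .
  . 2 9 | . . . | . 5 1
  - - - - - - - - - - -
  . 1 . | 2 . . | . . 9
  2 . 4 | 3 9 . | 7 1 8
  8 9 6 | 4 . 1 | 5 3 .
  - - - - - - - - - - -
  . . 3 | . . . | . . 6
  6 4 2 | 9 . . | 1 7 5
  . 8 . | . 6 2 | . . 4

Step 1. [r7c2∈{5,7}] across col 2, 7 lands solely at r7c2. So r7c2=7.
Step 2. [r7c8∈{2,8,9}] r7c8 is the only open cell in col 8 admitting 8. So r7c8=8.
Step 3. [r1c7∈{4}] r1c7 has the single candidate 4, so r1c7=4.
Step 4. [r7c5∈{1,4}] col 5 places 1 nowhere but r7c5. So r7c5=1.
Step 5. [r7c4∈{5}] nothing but 5 survives at r7c4. So r7c4=5.
Step 6. [r3c5∈{3,4}] in col 5, 4 fits only at r3c5 ⇒ r3c5=4.
Step 7. [r5c6∈{5,6}] across row 5, 6 lands solely at r5c6 ⇒ r5c6=6.
Step 8. [r3c6∈{3}] only 3 remains possible at r3c6. So r3c6=3.
Step 9. [r9c1∈{5,9}] in row 9, 5 fits only at r9c1 ⇒ r9c1=5.
Step 10. [r8c6∈{8}] nothing but 8 survives at r8c6 ⇒ r8c6=8.
Step 11. [r4c3∈{7}] r4c3 has the single candidate 7, so r4c3=7.
Step 12. [r2c9∈{2,3}] in row 2, 3 fits only at r2c9. So r2c9=3.
Step 13. [r3c4∈{6}] r3c4's peers cover all but 6, so r3c4=6.
Step 14. [r4c5∈{8}] r4c5 is down to just 8. So r4c5=8.
Step 15. [r7c1∈{9}] r7c1's peers cover all but 9 ⇒ r7c1=9.
Step 16. [r9c4∈{7}] r9c4 is down to just 7 ⇒ r9c4=7.
Step 17. [r7c6∈{4}] r7c6's peers cover all but 4 ⇒ r7c6=4.
Step 18. [r9c7∈{3}] r9c7 has the single candidate 3 ⇒ r9c7=3.
Step 19. [r5c2∈{5}] r5c2 has the single candidate 5. So r5c2=5.
Step 20. [r6c5∈{7}] r6c5 has the single candidate 7. So r6c5=7.
Step 21. [r2c4∈{1}] only 1 remains possible at r2c4. So r2c4=1.
Step 22. [r3c1∈{7}] only 7 remains possible at r3c1. So r3c1=7.
Step 23. [r9c8∈{9}] r9c8 is down to just 9, so r9c8=9.
Step 24. [r4c6∈{5}] only 5 remains possible at r4c6 ⇒ r4c6=5.
Step 25. [r2c8∈{2}] r2c8 has the single candidate 2. So r2c8=2.
Step 26. [r7c7∈{2}] only 2 remains possible at r7c7, so r7c7=2.
Step 27. [r6c9∈{2}] r6c9 has the single candidate 2. So r6c9=2.
Step 28. [r2c2∈{6}] only 6 remains possible at r2c2, so r2c2=6.
Step 29. [r4c8∈{4}] r4c8's peers cover all but 4 ⇒ r4c8=4.
Step 30. [r3c7∈{8}] nothing but 8 survives at r3c7 ⇒ r3c7=8.
Step 31. [r4c1∈{3}] nothing but 3 survives at r4c1 ⇒ r4c1=3.
Step 32. [r8c5∈{3}] r8c5 is down to just 3, so r8c5=3.
Step 33. [r2c1∈{4}] only 4 remains possible at r2c1. So r2c1=4.
Step 34. [r9c3∈{1}] only 1 remains possible at r9c3 ⇒ r9c3=1.
Step 35. [r1c9∈{7}] r1c9's peers cover all but 7 ⇒ r1c9=7.
Step 36. [r4c7∈{6}] nothing but 6 survives at r4c7, so r4c7=6.
Step 37. [r1c6∈{9}] r1c6 has the single candidate 9. So r1c6=9.

Answer: 1 3 5 8 2 9 4 6 7 / 4 6 8 1 5 7 9 2 3 / 7 2 9 6 4 3 8 5 1 / 3 1 7 2 8 5 6 4 9 / 2 5 4 3 9 6 7 1 8 / 8 9 6 4 7 1 5 3 2 / 9 7 3 5 1 4 2 8 6 / 6 4 2 9 3 8 1 7 5 / 5 8 1 7 6 2 3 9 4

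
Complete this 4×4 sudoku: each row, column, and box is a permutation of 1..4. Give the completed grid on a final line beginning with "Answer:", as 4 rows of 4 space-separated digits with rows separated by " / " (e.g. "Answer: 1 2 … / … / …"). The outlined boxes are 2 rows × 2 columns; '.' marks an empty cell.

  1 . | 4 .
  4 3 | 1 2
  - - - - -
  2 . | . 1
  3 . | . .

Step 1. [r3c2∈{4}] nothing but 4 survives at r3c2 ⇒ r3c2=4.
Step 2. [r1c4∈{3}] r1c4 has the single candidate 3. So r1c4=3.
Step 3. [r1c2∈{2}] r1c2 has the single candidate 2. So r1c2=2.
Step 4. [r4c2∈{1}] only 1 remains possible at r4c2 ⇒ r4c2=1.
Step 5. [r4c3∈{2}] r4c3 has the single candidate 2, so r4c3=2.
Step 6. [r4c4∈{4}] nothing but 4 survives at r4c4 ⇒ r4c4=4.
Step 7. [r3c3∈{3}] nothing but 3 survives at r3c3, so r3c3=3.

Answer: 1 2 4 3 / 4 3 1 2 / 2 4 3 1 / 3 1 2 4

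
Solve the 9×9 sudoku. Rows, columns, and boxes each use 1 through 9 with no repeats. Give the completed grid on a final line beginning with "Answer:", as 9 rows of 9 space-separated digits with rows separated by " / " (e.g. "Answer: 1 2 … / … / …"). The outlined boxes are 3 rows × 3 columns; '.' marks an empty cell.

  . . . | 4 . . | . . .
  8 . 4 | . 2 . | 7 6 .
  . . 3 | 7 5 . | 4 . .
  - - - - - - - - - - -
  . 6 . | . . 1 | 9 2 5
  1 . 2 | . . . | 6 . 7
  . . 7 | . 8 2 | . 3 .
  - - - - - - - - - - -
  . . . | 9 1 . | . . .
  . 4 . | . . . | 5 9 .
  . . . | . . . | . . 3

Step 1. [r2c2∈{1,5,9}] row 2 places 5 nowhere but r2c2. So r2c2=5.
Step 2. [r4c4∈{3}] nothing but 3 survives at r4c4, so r4c4=3.
Step 3. [r5c8∈{4,8}] r5c8 is the only open cell in box 6 admitting 8. So r5c8=8.
Step 4. [r3c8∈{1}] r3c8's peers cover all but 1. So r3c8=1.
Step 5. [r6c2∈{9}] r6c2 is down to just 9. So r6c2=9.
Step 6. [r3c2∈{2}] only 2 remains possible at r3c2 ⇒ r3c2=2.
Step 7. [r2c6∈{3,9}] row 2 places 3 nowhere but r2c6 ⇒ r2c6=3.
Step 8. [r6c1∈{4,5}] across box 4, 5 lands solely at r6c1, so r6c1=5.
Step 9. [r4c3∈{8}] only 8 remains possible at r4c3. So r4c3=8.
Step 10. [r4c5∈{4,7}] in row 4, 7 fits only at r4c5. So r4c5=7.
Step 11. [r2c9∈{9}] r2c9 is down to just 9. So r2c9=9.
Step 12. [r3c9∈{8}] r3c9 has the single candidate 8, so r3c9=8.
Step 13. [r1c6∈{6,8,9}] across row 1, 8 lands solely at r1c6 ⇒ r1c6=8.
Step 14. [r8c4∈{2,6,8}] 8 has one home in row 8: r8c4 ⇒ r8c4=8.
Step 15. [r9c4∈{2,5,6}] 2 has one home in col 4: r9c4. So r9c4=2.
Step 16. [r1c9∈{2}] nothing but 2 survives at r1c9, so r1c9=2.
Step 17. [r8c1∈{2,3,6,7}] across row 8, 2 lands solely at r8c1, so r8c1=2.
Step 18. [r7c1∈{3,6,7}] in col 1, 3 fits only at r7c1. So r7c1=3.
Step 19. [r8c6∈{6,7}] across row 8, 7 lands solely at r8c6 ⇒ r8c6=7.
Step 20. [r6c7∈{1}] r6c7 has the single candidate 1. So r6c7=1.
Step 21. [r9c7∈{8}] r9c7's peers cover all but 8. So r9c7=8.
Step 22. [r8c9∈{1,6}] 1 has one home in col 9: r8c9. So r8c9=1.
Step 23. [r8c3∈{6}] only 6 remains possible at r8c3 ⇒ r8c3=6.
Step 24. [r7c9∈{4,6}] across col 9, 6 lands solely at r7c9 ⇒ r7c9=6.
Step 25. [r7c3∈{5}] r7c3's peers cover all but 5. So r7c3=5.
Step 26. [r7c6∈{4}] only 4 remains possible at r7c6. So r7c6=4.
Step 27. [r9c5∈{6}] r9c5's peers cover all but 6 ⇒ r9c5=6.
Step 28. [r1c5∈{9}] r1c5 is down to just 9 ⇒ r1c5=9.
Step 29. [r7c8∈{7}] r7c8 has the single candidate 7. So r7c8=7.
Step 30. [r3c1∈{6,9}] in row 3, 9 fits only at r3c1, so r3c1=9.
Step 31. [r1c3∈{1}] r1c3's peers cover all but 1. So r1c3=1.
Step 32. [r1c2∈{7}] nothing but 7 survives at r1c2, so r1c2=7.
Step 33. [r5c6∈{5,9}] 9 has one home in row 5: r5c6. So r5c6=9.
Step 34. [r6c9∈{4}] r6c9 has the single candidate 4. So r6c9=4.
Step 35. [r5c2∈{3}] r5c2 is down to just 3 ⇒ r5c2=3.
Step 36. [r9c8∈{4}] r9c8 is down to just 4 ⇒ r9c8=4.
Step 37. [r5c5∈{4}] r5c5 is down to just 4 ⇒ r5c5=4.
Step 38. [r1c1∈{6}] r1c1's peers cover all but 6 ⇒ r1c1=6.
Step 39. [r9c2∈{1}] r9c2 is down to just 1 ⇒ r9c2=1.
Step 40. [r8c5∈{3}] only 3 remains possible at r8c5 ⇒ r8c5=3.
Step 41. [r4c1∈{4}] r4c1 has the single candidate 4, so r4c1=4.
Step 42. [r9c1∈{7}] r9c1 is down to just 7 ⇒ r9c1=7.
Step 43. [r7c7∈{2}] only 2 remains possible at r7c7, so r7c7=2.
Step 44. [r2c4∈{1}] r2c4 has the single candidate 1 ⇒ r2c4=1.
Step 45. [r7c2∈{8}] r7c2 has the single candidate 8. So r7c2=8.
Step 46. [r9c3∈{9}] r9c3's peers cover all but 9. So r9c3=9.
Step 47. [r3c6∈{6}] nothing but 6 survives at r3c6 ⇒ r3c6=6.
Step 48. [r1c8∈{5}] r1c8 has the single candidate 5 ⇒ r1c8=5.
Step 49. [r9c6∈{5}] only 5 remains possible at r9c6 ⇒ r9c6=5.
Step 50. [r6c4∈{6}] nothing but 6 survives at r6c4, so r6c4=6.
Step 51. [r5c4∈{5}] r5c4 has the single candidate 5 ⇒ r5c4=5.
Step 52. [r1c7∈{3}] nothing but 3 survives at r1c7 ⇒ r1c7=3.

Answer: 6 7 1 4 9 8 3 5 2 / 8 5 4 1 2 3 7 6 9 / 9 2 3 7 5 6 4 1 8 / 4 6 8 3 7 1 9 2 5 / 1 3 2 5 4 9 6 8 7 / 5 9 7 6 8 2 1 3 4 / 3 8 5 9 1 4 2 7 6 / 2 4 6 8 3 7 5 9 1 / 7 1 9 2 6 5 8 4 3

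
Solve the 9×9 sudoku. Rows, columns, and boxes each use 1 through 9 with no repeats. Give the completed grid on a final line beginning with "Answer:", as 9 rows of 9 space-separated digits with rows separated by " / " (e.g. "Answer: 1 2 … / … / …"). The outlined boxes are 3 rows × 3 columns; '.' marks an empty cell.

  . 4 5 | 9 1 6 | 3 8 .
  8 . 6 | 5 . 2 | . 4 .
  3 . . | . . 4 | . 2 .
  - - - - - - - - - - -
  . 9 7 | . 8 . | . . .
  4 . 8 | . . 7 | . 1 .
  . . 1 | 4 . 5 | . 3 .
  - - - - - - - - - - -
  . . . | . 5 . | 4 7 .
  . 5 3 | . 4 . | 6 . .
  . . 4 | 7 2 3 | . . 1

Step 1. [r8c8∈{9}] r8c8 is down to just 9 ⇒ r8c8=9.
Step 2. [r4c8∈{5,6}] across col 8, 6 lands solely at r4c8, so r4c8=6.
Step 3. [r1c9∈{7}] only 7 remains possible at r1c9 ⇒ r1c9=7.
Step 4. [r7c3∈{2,9}] across col 3, 2 lands solely at r7c3. So r7c3=2.
Step 5. [r2c9∈{9}] nothing but 9 survives at r2c9, so r2c9=9.
Step 6. [r7c4∈{1,6,8}] 6 has one home in box 8: r7c4, so r7c4=6.
Step 7. [r8c9∈{2,8}] 2 has one home in row 8: r8c9 ⇒ r8c9=2.
Step 8. [r5c2∈{2,3,6}] col 2 places 3 nowhere but r5c2, so r5c2=3.
Step 9. [r6c2∈{2,6}] col 2 places 2 nowhere but r6c2 ⇒ r6c2=2.
Step 10. [r5c9∈{5}] only 5 remains possible at r5c9 ⇒ r5c9=5.
Step 11. [r7c6∈{1,8,9}] 9 has one home in col 6: r7c6 ⇒ r7c6=9.
Step 12. [r9c2∈{6,8}] across col 2, 6 lands solely at r9c2 ⇒ r9c2=6.
Step 13. [r9c7∈{5,8}] across row 9, 8 lands solely at r9c7 ⇒ r9c7=8.
Step 14. [r8c6∈{1,8}] in col 6, 8 fits only at r8c6, so r8c6=8.
Step 15. [r5c5∈{6,9}] 6 has one home in row 5: r5c5, so r5c5=6.
Step 16. [r4c7∈{2}] r4c7 has the single candidate 2 ⇒ r4c7=2.
Step 17. [r2c7∈{1}] r2c7 has the single candidate 1, so r2c7=1.
Step 18. [r3c5∈{7}] r3c5 has the single candidate 7, so r3c5=7.
Step 19. [r8c4∈{1}] nothing but 1 survives at r8c4 ⇒ r8c4=1.
Step 20. [r5c7∈{9}] r5c7's peers cover all but 9. So r5c7=9.
Step 21. [r7c1∈{1}] r7c1 is down to just 1, so r7c1=1.
Step 22. [r4c6∈{1}] r4c6's peers cover all but 1 ⇒ r4c6=1.
Step 23. [r2c5∈{3}] only 3 remains possible at r2c5, so r2c5=3.
Step 24. [r1c1∈{2}] only 2 remains possible at r1c1, so r1c1=2.
Step 25. [r9c1∈{9}] r9c1's peers cover all but 9 ⇒ r9c1=9.
Step 26. [r6c9∈{8}] nothing but 8 survives at r6c9. So r6c9=8.
Step 27. [r5c4∈{2}] only 2 remains possible at r5c4, so r5c4=2.
Step 28. [r3c4∈{8}] r3c4's peers cover all but 8 ⇒ r3c4=8.
Step 29. [r4c4∈{3}] only 3 remains possible at r4c4, so r4c4=3.
Step 30. [r7c2∈{8}] only 8 remains possible at r7c2, so r7c2=8.
Step 31. [r3c9∈{6}] r3c9's peers cover all but 6. So r3c9=6.
Step 32. [r4c1∈{5}] only 5 remains possible at r4c1, so r4c1=5.
Step 33. [r3c7∈{5}] r3c7 is down to just 5, so r3c7=5.
Step 34. [r7c9∈{3}] r7c9's peers cover all but 3 ⇒ r7c9=3.
Step 35. [r9c8∈{5}] only 5 remains possible at r9c8, so r9c8=5.
Step 36. [r8c1∈{7}] r8c1's peers cover all but 7 ⇒ r8c1=7.
Step 37. [r6c5∈{9}] only 9 remains possible at r6c5, so r6c5=9.
Step 38. [r4c9∈{4}] only 4 remains possible at r4c9. So r4c9=4.
Step 39. [r3c2∈{1}] only 1 remains possible at r3c2 ⇒ r3c2=1.
Step 40. [r2c2∈{7}] r2c2's peers cover all but 7 ⇒ r2c2=7.
Step 41. [r6c1∈{6}] r6c1's peers cover all but 6 ⇒ r6c1=6.
Step 42. [r6c7∈{7}] r6c7 is down to just 7, so r6c7=7.
Step 43. [r3c3∈{9}] r3c3 has the single candidate 9. So r3c3=9.

Answer: 2 4 5 9 1 6 3 8 7 / 8 7 6 5 3 2 1 4 9 / 3 1 9 8 7 4 5 2 6 / 5 9 7 3 8 1 2 6 4 / 4 3 8 2 6 7 9 1 5 / 6 2 1 4 9 5 7 3 8 / 1 8 2 6 5 9 4 7 3 / 7 5 3 1 4 8 6 9 2 / 9 6 4 7 2 3 8 5 1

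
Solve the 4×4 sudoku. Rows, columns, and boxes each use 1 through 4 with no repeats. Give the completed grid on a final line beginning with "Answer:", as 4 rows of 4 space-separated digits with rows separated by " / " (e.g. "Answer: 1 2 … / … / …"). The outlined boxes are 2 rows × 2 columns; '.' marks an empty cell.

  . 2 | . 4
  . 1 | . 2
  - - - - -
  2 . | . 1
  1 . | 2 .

Step 1. [r2c3∈{3}] only 3 remains possible at r2c3, so r2c3=3.
Step 2. [r4c2∈{3,4}] across row 4, 4 lands solely at r4c2 ⇒ r4c2=4.
Step 3. [r1c3∈{1}] r1c3 has the single candidate 1 ⇒ r1c3=1.
Step 4. [r4c4∈{3}] r4c4's peers cover all but 3 ⇒ r4c4=3.
Step 5. [r1c1∈{3}] r1c1's peers cover all but 3 ⇒ r1c1=3.
Step 6. [r3c2∈{3}] r3c2 has the single candidate 3. So r3c2=3.
Step 7. [r3c3∈{4}] r3c3's peers cover all but 4 ⇒ r3c3=4.
Step 8. [r2c1∈{4}] only 4 remains possible at r2c1, so r2c1=4.

Answer: 3 2 1 4 / 4 1 3 2 / 2 3 4 1 / 1 4 2 3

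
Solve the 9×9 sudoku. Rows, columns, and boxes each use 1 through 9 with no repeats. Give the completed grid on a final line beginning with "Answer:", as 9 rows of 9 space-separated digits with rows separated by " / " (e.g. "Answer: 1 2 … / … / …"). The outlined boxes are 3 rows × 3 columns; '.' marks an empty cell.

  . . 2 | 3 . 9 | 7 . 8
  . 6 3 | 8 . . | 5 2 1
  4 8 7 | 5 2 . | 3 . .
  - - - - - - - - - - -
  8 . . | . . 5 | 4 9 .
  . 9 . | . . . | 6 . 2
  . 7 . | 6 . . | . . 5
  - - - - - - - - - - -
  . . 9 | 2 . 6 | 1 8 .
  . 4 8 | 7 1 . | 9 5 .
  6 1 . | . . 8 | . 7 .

Step 1. [r8c6∈{3}] only 3 remains possible at r8c6, so r8c6=3.
Step 2. [r6c5∈{3,4,8,9}] row 6 places 9 nowhere but r6c5, so r6c5=9.
Step 3. [r9c3∈{5}] nothing but 5 survives at r9c3. So r9c3=5.
Step 4. [r9c5∈{4}] r9c5's peers cover all but 4 ⇒ r9c5=4.
Step 5. [r5c4∈{1,4}] across col 4, 4 lands solely at r5c4. So r5c4=4.
Step 6. [r5c3∈{1}] r5c3 has the single candidate 1. So r5c3=1.
Step 7. [r5c8∈{3}] only 3 remains possible at r5c8 ⇒ r5c8=3.
Step 8. [r5c6∈{7}] only 7 remains possible at r5c6. So r5c6=7.
Step 9. [r6c1∈{2,3}] in row 6, 3 fits only at r6c1, so r6c1=3.
Step 10. [r3c8∈{6}] r3c8's peers cover all but 6. So r3c8=6.
Step 11. [r5c1∈{5}] nothing but 5 survives at r5c1 ⇒ r5c1=5.
Step 12. [r3c6∈{1}] r3c6 has the single candidate 1. So r3c6=1.
Step 13. [r9c9∈{3}] r9c9's peers cover all but 3. So r9c9=3.
Step 14. [r4c9∈{7}] only 7 remains possible at r4c9, so r4c9=7.
Step 15. [r9c4∈{9}] only 9 remains possible at r9c4, so r9c4=9.
Step 16. [r4c2∈{2}] r4c2's peers cover all but 2, so r4c2=2.
Step 17. [r3c9∈{9}] nothing but 9 survives at r3c9, so r3c9=9.
Step 18. [r2c1∈{9}] r2c1's peers cover all but 9. So r2c1=9.
Step 19. [r1c1∈{1}] nothing but 1 survives at r1c1, so r1c1=1.
Step 20. [r7c5∈{5}] nothing but 5 survives at r7c5. So r7c5=5.
Step 21. [r7c1∈{7}] r7c1 has the single candidate 7, so r7c1=7.
Step 22. [r1c2∈{5}] nothing but 5 survives at r1c2 ⇒ r1c2=5.
Step 23. [r8c9∈{6}] only 6 remains possible at r8c9. So r8c9=6.
Step 24. [r1c5∈{6}] nothing but 6 survives at r1c5, so r1c5=6.
Step 25. [r4c3∈{6}] r4c3 is down to just 6. So r4c3=6.
Step 26. [r2c5∈{7}] r2c5 has the single candidate 7 ⇒ r2c5=7.
Step 27. [r5c5∈{8}] nothing but 8 survives at r5c5. So r5c5=8.
Step 28. [r9c7∈{2}] r9c7's peers cover all but 2, so r9c7=2.
Step 29. [r4c4∈{1}] nothing but 1 survives at r4c4, so r4c4=1.
Step 30. [r6c3∈{4}] r6c3's peers cover all but 4. So r6c3=4.
Step 31. [r6c6∈{2}] r6c6 has the single candidate 2, so r6c6=2.
Step 32. [r1c8∈{4}] nothing but 4 survives at r1c8. So r1c8=4.
Step 33. [r6c7∈{8}] r6c7's peers cover all but 8. So r6c7=8.
Step 34. [r8c1∈{2}] nothing but 2 survives at r8c1 ⇒ r8c1=2.
Step 35. [r4c5∈{3}] nothing but 3 survives at r4c5 ⇒ r4c5=3.
Step 36. [r7c9∈{4}] nothing but 4 survives at r7c9. So r7c9=4.
Step 37. [r7c2∈{3}] only 3 remains possible at r7c2, so r7c2=3.
Step 38. [r6c8∈{1}] r6c8 has the single candidate 1 ⇒ r6c8=1.
Step 39. [r2c6∈{4}] only 4 remains possible at r2c6 ⇒ r2c6=4.

Answer: 1 5 2 3 6 9 7 4 8 / 9 6 3 8 7 4 5 2 1 / 4 8 7 5 2 1 3 6 9 / 8 2 6 1 3 5 4 9 7 / 5 9 1 4 8 7 6 3 2 / 3 7 4 6 9 2 8 1 5 / 7 3 9 2 5 6 1 8 4 / 2 4 8 7 1 3 9 5 6 / 6 1 5 9 4 8 2 7 3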